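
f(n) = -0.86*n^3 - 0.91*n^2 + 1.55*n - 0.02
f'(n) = -2.58*n^2 - 1.82*n + 1.55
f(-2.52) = 4.06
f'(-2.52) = -10.25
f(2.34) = -12.39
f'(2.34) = -16.84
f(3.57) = -45.21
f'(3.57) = -37.83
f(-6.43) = 181.02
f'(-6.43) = -93.42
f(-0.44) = -0.80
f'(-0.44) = 1.85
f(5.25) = -141.41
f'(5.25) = -79.12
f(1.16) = -0.79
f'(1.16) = -4.03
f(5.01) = -123.24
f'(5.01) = -72.33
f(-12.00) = 1336.42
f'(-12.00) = -348.13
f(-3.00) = 10.36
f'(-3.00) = -16.21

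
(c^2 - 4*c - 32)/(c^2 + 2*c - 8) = (c - 8)/(c - 2)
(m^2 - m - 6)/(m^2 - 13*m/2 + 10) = 2*(m^2 - m - 6)/(2*m^2 - 13*m + 20)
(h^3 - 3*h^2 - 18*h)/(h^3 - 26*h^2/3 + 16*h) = 3*(h + 3)/(3*h - 8)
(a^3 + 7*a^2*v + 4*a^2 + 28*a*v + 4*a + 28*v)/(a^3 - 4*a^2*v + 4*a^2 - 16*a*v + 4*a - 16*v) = (-a - 7*v)/(-a + 4*v)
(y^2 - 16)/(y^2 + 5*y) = (y^2 - 16)/(y*(y + 5))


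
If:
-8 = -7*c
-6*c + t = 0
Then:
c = 8/7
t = 48/7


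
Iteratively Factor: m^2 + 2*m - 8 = (m + 4)*(m - 2)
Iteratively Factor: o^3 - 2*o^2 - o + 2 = (o + 1)*(o^2 - 3*o + 2) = (o - 2)*(o + 1)*(o - 1)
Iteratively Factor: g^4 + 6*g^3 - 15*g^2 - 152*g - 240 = (g + 4)*(g^3 + 2*g^2 - 23*g - 60) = (g + 4)^2*(g^2 - 2*g - 15) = (g + 3)*(g + 4)^2*(g - 5)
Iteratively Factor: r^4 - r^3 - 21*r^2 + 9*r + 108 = (r + 3)*(r^3 - 4*r^2 - 9*r + 36) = (r + 3)^2*(r^2 - 7*r + 12) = (r - 4)*(r + 3)^2*(r - 3)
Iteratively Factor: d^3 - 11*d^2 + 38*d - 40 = (d - 5)*(d^2 - 6*d + 8) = (d - 5)*(d - 2)*(d - 4)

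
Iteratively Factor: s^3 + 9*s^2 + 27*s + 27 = (s + 3)*(s^2 + 6*s + 9) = (s + 3)^2*(s + 3)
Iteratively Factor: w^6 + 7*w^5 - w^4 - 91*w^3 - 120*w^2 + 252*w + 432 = (w - 3)*(w^5 + 10*w^4 + 29*w^3 - 4*w^2 - 132*w - 144) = (w - 3)*(w + 3)*(w^4 + 7*w^3 + 8*w^2 - 28*w - 48) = (w - 3)*(w - 2)*(w + 3)*(w^3 + 9*w^2 + 26*w + 24) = (w - 3)*(w - 2)*(w + 3)^2*(w^2 + 6*w + 8) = (w - 3)*(w - 2)*(w + 2)*(w + 3)^2*(w + 4)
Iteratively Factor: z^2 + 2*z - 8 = (z + 4)*(z - 2)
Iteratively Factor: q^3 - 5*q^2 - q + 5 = (q - 5)*(q^2 - 1) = (q - 5)*(q - 1)*(q + 1)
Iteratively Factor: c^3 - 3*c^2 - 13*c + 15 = (c + 3)*(c^2 - 6*c + 5) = (c - 5)*(c + 3)*(c - 1)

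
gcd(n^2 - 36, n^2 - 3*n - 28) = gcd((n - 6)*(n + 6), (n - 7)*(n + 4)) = 1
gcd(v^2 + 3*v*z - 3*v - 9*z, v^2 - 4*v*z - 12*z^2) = 1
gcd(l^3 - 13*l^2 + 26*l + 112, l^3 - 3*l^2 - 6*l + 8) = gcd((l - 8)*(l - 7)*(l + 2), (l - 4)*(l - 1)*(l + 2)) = l + 2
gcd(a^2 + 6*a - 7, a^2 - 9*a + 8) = a - 1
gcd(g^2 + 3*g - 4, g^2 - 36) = 1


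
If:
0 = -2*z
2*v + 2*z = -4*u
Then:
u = -v/2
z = 0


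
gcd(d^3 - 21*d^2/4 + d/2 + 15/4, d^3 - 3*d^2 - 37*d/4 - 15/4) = d - 5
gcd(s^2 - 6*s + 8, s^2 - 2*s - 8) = s - 4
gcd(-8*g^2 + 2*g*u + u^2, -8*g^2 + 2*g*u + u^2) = -8*g^2 + 2*g*u + u^2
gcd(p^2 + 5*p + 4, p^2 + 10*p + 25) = 1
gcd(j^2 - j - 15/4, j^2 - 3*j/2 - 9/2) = j + 3/2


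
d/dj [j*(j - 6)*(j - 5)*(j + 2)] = 4*j^3 - 27*j^2 + 16*j + 60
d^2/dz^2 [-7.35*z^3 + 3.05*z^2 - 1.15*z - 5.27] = 6.1 - 44.1*z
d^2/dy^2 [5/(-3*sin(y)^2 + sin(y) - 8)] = 5*(36*sin(y)^4 - 9*sin(y)^3 - 149*sin(y)^2 + 26*sin(y) + 46)/(3*sin(y)^2 - sin(y) + 8)^3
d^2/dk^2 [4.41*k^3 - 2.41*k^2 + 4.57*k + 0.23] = 26.46*k - 4.82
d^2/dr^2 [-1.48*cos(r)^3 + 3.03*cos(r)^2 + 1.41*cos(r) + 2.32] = -0.300000000000001*cos(r) - 6.06*cos(2*r) + 3.33*cos(3*r)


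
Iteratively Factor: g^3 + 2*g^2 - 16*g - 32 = (g - 4)*(g^2 + 6*g + 8) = (g - 4)*(g + 2)*(g + 4)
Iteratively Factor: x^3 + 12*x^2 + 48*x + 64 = (x + 4)*(x^2 + 8*x + 16) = (x + 4)^2*(x + 4)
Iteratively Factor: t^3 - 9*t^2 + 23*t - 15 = (t - 3)*(t^2 - 6*t + 5) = (t - 3)*(t - 1)*(t - 5)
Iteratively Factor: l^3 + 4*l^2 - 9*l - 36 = (l - 3)*(l^2 + 7*l + 12) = (l - 3)*(l + 3)*(l + 4)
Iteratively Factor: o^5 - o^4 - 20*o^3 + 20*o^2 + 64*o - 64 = (o + 2)*(o^4 - 3*o^3 - 14*o^2 + 48*o - 32) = (o - 4)*(o + 2)*(o^3 + o^2 - 10*o + 8) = (o - 4)*(o - 2)*(o + 2)*(o^2 + 3*o - 4) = (o - 4)*(o - 2)*(o + 2)*(o + 4)*(o - 1)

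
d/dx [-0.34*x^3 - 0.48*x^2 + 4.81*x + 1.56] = -1.02*x^2 - 0.96*x + 4.81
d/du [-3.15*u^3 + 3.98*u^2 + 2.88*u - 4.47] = -9.45*u^2 + 7.96*u + 2.88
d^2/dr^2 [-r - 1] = 0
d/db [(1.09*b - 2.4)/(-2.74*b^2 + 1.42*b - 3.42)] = (2.9866*b^2 - 13.152*b - 0.3198)/(7.5076*b^4 - 7.7816*b^3 + 20.758*b^2 - 9.7128*b + 11.6964)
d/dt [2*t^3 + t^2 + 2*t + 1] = 6*t^2 + 2*t + 2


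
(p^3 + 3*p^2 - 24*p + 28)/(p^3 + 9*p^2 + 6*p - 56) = (p - 2)/(p + 4)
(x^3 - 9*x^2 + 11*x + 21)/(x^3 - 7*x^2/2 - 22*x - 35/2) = 2*(x - 3)/(2*x + 5)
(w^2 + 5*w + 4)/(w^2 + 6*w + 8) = (w + 1)/(w + 2)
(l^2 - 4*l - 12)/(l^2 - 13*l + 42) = (l + 2)/(l - 7)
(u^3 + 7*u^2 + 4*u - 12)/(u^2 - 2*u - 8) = (u^2 + 5*u - 6)/(u - 4)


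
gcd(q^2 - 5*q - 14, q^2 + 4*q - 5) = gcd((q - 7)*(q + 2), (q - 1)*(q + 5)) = 1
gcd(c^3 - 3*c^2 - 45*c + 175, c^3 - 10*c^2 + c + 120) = c - 5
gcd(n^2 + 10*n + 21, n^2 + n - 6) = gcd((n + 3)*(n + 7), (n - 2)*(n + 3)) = n + 3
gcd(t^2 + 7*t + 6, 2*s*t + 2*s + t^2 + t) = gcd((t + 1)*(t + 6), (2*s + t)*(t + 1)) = t + 1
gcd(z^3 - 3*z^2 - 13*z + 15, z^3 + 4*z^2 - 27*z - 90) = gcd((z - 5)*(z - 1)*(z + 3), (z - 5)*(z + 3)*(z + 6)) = z^2 - 2*z - 15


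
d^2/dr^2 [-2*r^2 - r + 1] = -4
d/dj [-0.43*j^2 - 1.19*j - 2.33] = -0.86*j - 1.19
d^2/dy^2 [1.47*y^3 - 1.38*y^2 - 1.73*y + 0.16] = 8.82*y - 2.76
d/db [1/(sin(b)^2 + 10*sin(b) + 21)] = -2*(sin(b) + 5)*cos(b)/(sin(b)^2 + 10*sin(b) + 21)^2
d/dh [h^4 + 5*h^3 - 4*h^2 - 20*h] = 4*h^3 + 15*h^2 - 8*h - 20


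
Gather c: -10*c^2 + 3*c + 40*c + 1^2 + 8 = -10*c^2 + 43*c + 9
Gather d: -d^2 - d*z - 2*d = -d^2 + d*(-z - 2)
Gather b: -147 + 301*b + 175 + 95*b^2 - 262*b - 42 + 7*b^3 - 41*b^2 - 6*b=7*b^3 + 54*b^2 + 33*b - 14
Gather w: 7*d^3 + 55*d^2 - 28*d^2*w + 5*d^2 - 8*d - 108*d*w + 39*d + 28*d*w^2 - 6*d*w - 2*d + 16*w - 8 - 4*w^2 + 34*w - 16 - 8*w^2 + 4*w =7*d^3 + 60*d^2 + 29*d + w^2*(28*d - 12) + w*(-28*d^2 - 114*d + 54) - 24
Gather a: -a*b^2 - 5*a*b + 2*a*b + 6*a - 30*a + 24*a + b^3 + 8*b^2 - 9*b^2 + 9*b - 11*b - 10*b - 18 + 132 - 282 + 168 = a*(-b^2 - 3*b) + b^3 - b^2 - 12*b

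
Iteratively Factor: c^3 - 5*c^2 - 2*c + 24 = (c + 2)*(c^2 - 7*c + 12) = (c - 3)*(c + 2)*(c - 4)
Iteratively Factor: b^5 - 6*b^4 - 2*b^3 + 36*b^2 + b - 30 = (b - 5)*(b^4 - b^3 - 7*b^2 + b + 6) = (b - 5)*(b + 2)*(b^3 - 3*b^2 - b + 3) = (b - 5)*(b - 1)*(b + 2)*(b^2 - 2*b - 3) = (b - 5)*(b - 1)*(b + 1)*(b + 2)*(b - 3)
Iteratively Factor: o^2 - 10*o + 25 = (o - 5)*(o - 5)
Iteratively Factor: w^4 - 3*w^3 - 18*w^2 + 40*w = (w + 4)*(w^3 - 7*w^2 + 10*w) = w*(w + 4)*(w^2 - 7*w + 10) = w*(w - 5)*(w + 4)*(w - 2)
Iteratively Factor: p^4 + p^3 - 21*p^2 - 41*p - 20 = (p + 4)*(p^3 - 3*p^2 - 9*p - 5) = (p + 1)*(p + 4)*(p^2 - 4*p - 5) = (p - 5)*(p + 1)*(p + 4)*(p + 1)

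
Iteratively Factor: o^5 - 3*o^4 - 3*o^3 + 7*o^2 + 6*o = (o + 1)*(o^4 - 4*o^3 + o^2 + 6*o) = (o + 1)^2*(o^3 - 5*o^2 + 6*o) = (o - 2)*(o + 1)^2*(o^2 - 3*o) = (o - 3)*(o - 2)*(o + 1)^2*(o)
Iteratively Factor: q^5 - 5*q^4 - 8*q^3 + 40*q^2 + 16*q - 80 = (q - 5)*(q^4 - 8*q^2 + 16) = (q - 5)*(q + 2)*(q^3 - 2*q^2 - 4*q + 8) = (q - 5)*(q + 2)^2*(q^2 - 4*q + 4) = (q - 5)*(q - 2)*(q + 2)^2*(q - 2)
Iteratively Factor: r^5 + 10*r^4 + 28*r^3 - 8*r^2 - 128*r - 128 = (r + 4)*(r^4 + 6*r^3 + 4*r^2 - 24*r - 32) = (r + 2)*(r + 4)*(r^3 + 4*r^2 - 4*r - 16) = (r + 2)*(r + 4)^2*(r^2 - 4) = (r + 2)^2*(r + 4)^2*(r - 2)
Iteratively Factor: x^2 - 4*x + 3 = (x - 1)*(x - 3)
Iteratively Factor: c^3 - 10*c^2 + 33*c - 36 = (c - 3)*(c^2 - 7*c + 12) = (c - 4)*(c - 3)*(c - 3)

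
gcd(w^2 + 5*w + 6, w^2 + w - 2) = w + 2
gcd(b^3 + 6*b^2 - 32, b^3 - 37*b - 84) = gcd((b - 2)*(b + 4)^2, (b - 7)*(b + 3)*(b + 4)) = b + 4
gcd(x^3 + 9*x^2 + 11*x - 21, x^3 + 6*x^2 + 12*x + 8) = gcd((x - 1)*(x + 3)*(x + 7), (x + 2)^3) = 1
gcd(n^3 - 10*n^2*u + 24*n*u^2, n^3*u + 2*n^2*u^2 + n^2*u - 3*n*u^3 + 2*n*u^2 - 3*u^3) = 1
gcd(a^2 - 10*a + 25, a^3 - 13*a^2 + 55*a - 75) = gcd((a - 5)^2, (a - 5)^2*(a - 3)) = a^2 - 10*a + 25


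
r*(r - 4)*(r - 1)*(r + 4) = r^4 - r^3 - 16*r^2 + 16*r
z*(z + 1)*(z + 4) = z^3 + 5*z^2 + 4*z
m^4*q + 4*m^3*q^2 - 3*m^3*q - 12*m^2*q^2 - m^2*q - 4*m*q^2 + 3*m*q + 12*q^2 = (m - 3)*(m - 1)*(m + 4*q)*(m*q + q)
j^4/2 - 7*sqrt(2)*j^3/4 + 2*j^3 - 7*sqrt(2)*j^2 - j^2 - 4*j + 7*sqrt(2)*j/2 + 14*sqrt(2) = (j/2 + sqrt(2)/2)*(j + 4)*(j - 7*sqrt(2)/2)*(j - sqrt(2))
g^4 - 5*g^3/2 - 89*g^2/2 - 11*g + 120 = (g - 8)*(g - 3/2)*(g + 2)*(g + 5)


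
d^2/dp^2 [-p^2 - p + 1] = -2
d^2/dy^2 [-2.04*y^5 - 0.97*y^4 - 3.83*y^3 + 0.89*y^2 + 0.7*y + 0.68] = -40.8*y^3 - 11.64*y^2 - 22.98*y + 1.78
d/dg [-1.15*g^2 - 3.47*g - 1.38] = -2.3*g - 3.47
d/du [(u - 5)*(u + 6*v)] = 2*u + 6*v - 5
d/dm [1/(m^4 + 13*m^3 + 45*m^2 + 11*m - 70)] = (-4*m^3 - 39*m^2 - 90*m - 11)/(m^4 + 13*m^3 + 45*m^2 + 11*m - 70)^2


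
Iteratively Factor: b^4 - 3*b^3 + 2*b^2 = (b - 1)*(b^3 - 2*b^2) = (b - 2)*(b - 1)*(b^2) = b*(b - 2)*(b - 1)*(b)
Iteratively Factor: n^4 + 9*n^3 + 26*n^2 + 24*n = (n)*(n^3 + 9*n^2 + 26*n + 24) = n*(n + 4)*(n^2 + 5*n + 6) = n*(n + 3)*(n + 4)*(n + 2)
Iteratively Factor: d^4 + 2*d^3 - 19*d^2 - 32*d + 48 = (d - 4)*(d^3 + 6*d^2 + 5*d - 12) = (d - 4)*(d - 1)*(d^2 + 7*d + 12) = (d - 4)*(d - 1)*(d + 4)*(d + 3)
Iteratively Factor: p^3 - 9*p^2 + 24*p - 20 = (p - 5)*(p^2 - 4*p + 4) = (p - 5)*(p - 2)*(p - 2)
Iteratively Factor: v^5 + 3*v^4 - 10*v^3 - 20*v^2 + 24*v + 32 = (v - 2)*(v^4 + 5*v^3 - 20*v - 16) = (v - 2)*(v + 1)*(v^3 + 4*v^2 - 4*v - 16) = (v - 2)*(v + 1)*(v + 2)*(v^2 + 2*v - 8) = (v - 2)^2*(v + 1)*(v + 2)*(v + 4)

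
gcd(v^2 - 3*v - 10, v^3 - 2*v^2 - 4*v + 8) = v + 2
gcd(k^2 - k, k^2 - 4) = 1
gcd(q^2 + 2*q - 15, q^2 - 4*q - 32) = 1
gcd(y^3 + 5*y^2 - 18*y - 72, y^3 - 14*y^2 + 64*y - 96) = y - 4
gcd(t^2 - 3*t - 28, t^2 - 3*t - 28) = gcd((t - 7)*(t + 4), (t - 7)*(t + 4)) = t^2 - 3*t - 28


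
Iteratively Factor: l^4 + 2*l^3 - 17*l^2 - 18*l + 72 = (l - 2)*(l^3 + 4*l^2 - 9*l - 36) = (l - 2)*(l + 3)*(l^2 + l - 12) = (l - 3)*(l - 2)*(l + 3)*(l + 4)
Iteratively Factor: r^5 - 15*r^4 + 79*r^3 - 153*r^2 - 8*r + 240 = (r - 4)*(r^4 - 11*r^3 + 35*r^2 - 13*r - 60) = (r - 5)*(r - 4)*(r^3 - 6*r^2 + 5*r + 12) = (r - 5)*(r - 4)*(r + 1)*(r^2 - 7*r + 12) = (r - 5)*(r - 4)*(r - 3)*(r + 1)*(r - 4)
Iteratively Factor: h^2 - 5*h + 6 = (h - 3)*(h - 2)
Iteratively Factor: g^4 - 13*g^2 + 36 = (g - 2)*(g^3 + 2*g^2 - 9*g - 18) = (g - 2)*(g + 3)*(g^2 - g - 6) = (g - 2)*(g + 2)*(g + 3)*(g - 3)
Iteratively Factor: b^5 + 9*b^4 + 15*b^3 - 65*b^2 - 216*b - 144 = (b + 4)*(b^4 + 5*b^3 - 5*b^2 - 45*b - 36) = (b - 3)*(b + 4)*(b^3 + 8*b^2 + 19*b + 12) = (b - 3)*(b + 4)^2*(b^2 + 4*b + 3) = (b - 3)*(b + 3)*(b + 4)^2*(b + 1)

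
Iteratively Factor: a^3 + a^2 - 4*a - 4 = (a + 1)*(a^2 - 4) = (a + 1)*(a + 2)*(a - 2)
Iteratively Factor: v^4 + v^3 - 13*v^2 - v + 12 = (v + 4)*(v^3 - 3*v^2 - v + 3) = (v - 3)*(v + 4)*(v^2 - 1) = (v - 3)*(v - 1)*(v + 4)*(v + 1)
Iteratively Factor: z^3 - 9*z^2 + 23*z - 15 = (z - 3)*(z^2 - 6*z + 5) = (z - 5)*(z - 3)*(z - 1)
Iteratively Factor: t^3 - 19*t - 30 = (t + 3)*(t^2 - 3*t - 10) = (t - 5)*(t + 3)*(t + 2)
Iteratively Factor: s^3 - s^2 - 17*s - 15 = (s - 5)*(s^2 + 4*s + 3) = (s - 5)*(s + 3)*(s + 1)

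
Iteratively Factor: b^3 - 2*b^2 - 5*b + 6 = (b + 2)*(b^2 - 4*b + 3) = (b - 1)*(b + 2)*(b - 3)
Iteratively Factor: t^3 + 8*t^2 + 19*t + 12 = (t + 4)*(t^2 + 4*t + 3) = (t + 1)*(t + 4)*(t + 3)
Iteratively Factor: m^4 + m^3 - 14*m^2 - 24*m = (m)*(m^3 + m^2 - 14*m - 24) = m*(m - 4)*(m^2 + 5*m + 6) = m*(m - 4)*(m + 3)*(m + 2)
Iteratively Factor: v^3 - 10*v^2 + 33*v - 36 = (v - 3)*(v^2 - 7*v + 12) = (v - 3)^2*(v - 4)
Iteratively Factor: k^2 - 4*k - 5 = (k - 5)*(k + 1)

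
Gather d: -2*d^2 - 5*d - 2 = -2*d^2 - 5*d - 2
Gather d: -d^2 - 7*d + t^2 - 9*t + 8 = -d^2 - 7*d + t^2 - 9*t + 8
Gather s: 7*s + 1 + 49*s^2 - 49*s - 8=49*s^2 - 42*s - 7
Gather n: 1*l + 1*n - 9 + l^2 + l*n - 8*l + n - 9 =l^2 - 7*l + n*(l + 2) - 18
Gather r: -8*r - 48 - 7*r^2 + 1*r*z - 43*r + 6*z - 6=-7*r^2 + r*(z - 51) + 6*z - 54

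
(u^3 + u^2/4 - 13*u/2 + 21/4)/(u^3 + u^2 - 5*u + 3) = (u - 7/4)/(u - 1)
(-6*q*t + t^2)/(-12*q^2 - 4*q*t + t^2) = t/(2*q + t)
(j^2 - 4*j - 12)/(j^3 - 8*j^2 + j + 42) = (j - 6)/(j^2 - 10*j + 21)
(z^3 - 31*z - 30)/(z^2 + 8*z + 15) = (z^2 - 5*z - 6)/(z + 3)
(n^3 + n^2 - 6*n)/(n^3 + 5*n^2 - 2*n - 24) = n/(n + 4)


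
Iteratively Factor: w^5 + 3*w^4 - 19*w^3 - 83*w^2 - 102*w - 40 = (w + 4)*(w^4 - w^3 - 15*w^2 - 23*w - 10) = (w - 5)*(w + 4)*(w^3 + 4*w^2 + 5*w + 2) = (w - 5)*(w + 1)*(w + 4)*(w^2 + 3*w + 2) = (w - 5)*(w + 1)^2*(w + 4)*(w + 2)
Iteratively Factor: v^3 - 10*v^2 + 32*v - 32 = (v - 2)*(v^2 - 8*v + 16) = (v - 4)*(v - 2)*(v - 4)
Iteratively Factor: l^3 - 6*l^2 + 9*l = (l - 3)*(l^2 - 3*l) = l*(l - 3)*(l - 3)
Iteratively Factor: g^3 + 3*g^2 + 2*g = (g)*(g^2 + 3*g + 2) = g*(g + 2)*(g + 1)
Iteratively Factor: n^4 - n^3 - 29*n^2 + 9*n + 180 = (n - 3)*(n^3 + 2*n^2 - 23*n - 60) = (n - 5)*(n - 3)*(n^2 + 7*n + 12) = (n - 5)*(n - 3)*(n + 4)*(n + 3)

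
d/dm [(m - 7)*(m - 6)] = 2*m - 13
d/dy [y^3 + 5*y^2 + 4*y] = 3*y^2 + 10*y + 4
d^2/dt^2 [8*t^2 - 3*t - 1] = 16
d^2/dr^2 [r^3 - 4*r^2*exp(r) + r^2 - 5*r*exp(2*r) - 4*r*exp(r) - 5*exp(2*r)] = -4*r^2*exp(r) - 20*r*exp(2*r) - 20*r*exp(r) + 6*r - 40*exp(2*r) - 16*exp(r) + 2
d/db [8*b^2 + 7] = 16*b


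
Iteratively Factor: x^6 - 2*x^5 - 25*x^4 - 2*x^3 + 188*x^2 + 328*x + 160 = (x + 1)*(x^5 - 3*x^4 - 22*x^3 + 20*x^2 + 168*x + 160) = (x + 1)*(x + 2)*(x^4 - 5*x^3 - 12*x^2 + 44*x + 80) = (x - 4)*(x + 1)*(x + 2)*(x^3 - x^2 - 16*x - 20) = (x - 4)*(x + 1)*(x + 2)^2*(x^2 - 3*x - 10) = (x - 4)*(x + 1)*(x + 2)^3*(x - 5)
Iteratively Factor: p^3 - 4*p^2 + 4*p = (p)*(p^2 - 4*p + 4) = p*(p - 2)*(p - 2)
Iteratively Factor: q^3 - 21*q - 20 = (q + 4)*(q^2 - 4*q - 5) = (q - 5)*(q + 4)*(q + 1)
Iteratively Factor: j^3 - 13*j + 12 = (j + 4)*(j^2 - 4*j + 3) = (j - 3)*(j + 4)*(j - 1)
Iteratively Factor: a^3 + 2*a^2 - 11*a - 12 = (a + 4)*(a^2 - 2*a - 3) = (a - 3)*(a + 4)*(a + 1)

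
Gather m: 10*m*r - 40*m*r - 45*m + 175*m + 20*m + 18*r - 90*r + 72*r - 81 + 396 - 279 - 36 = m*(150 - 30*r)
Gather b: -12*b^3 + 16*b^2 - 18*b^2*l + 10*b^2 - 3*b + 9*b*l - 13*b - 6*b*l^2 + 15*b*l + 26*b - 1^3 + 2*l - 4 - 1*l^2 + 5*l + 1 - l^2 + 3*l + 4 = -12*b^3 + b^2*(26 - 18*l) + b*(-6*l^2 + 24*l + 10) - 2*l^2 + 10*l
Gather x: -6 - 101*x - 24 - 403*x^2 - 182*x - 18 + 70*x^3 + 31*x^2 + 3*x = 70*x^3 - 372*x^2 - 280*x - 48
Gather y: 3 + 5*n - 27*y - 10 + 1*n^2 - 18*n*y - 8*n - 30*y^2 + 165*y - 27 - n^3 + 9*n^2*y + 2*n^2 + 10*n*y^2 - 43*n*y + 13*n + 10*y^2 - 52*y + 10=-n^3 + 3*n^2 + 10*n + y^2*(10*n - 20) + y*(9*n^2 - 61*n + 86) - 24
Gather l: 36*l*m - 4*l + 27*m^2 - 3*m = l*(36*m - 4) + 27*m^2 - 3*m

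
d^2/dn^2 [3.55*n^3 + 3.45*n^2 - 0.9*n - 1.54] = 21.3*n + 6.9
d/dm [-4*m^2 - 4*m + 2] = -8*m - 4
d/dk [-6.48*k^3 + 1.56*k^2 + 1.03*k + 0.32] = -19.44*k^2 + 3.12*k + 1.03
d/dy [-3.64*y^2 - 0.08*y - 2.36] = -7.28*y - 0.08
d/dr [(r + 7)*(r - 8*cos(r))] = r + (r + 7)*(8*sin(r) + 1) - 8*cos(r)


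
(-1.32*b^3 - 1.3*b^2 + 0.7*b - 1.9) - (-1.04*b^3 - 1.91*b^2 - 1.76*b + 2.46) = -0.28*b^3 + 0.61*b^2 + 2.46*b - 4.36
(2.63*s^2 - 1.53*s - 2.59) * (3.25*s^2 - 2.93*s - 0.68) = 8.5475*s^4 - 12.6784*s^3 - 5.723*s^2 + 8.6291*s + 1.7612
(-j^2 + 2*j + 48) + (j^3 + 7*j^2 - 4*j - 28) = j^3 + 6*j^2 - 2*j + 20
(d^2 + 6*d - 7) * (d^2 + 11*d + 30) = d^4 + 17*d^3 + 89*d^2 + 103*d - 210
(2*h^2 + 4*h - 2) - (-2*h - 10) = 2*h^2 + 6*h + 8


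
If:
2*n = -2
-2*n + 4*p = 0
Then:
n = -1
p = -1/2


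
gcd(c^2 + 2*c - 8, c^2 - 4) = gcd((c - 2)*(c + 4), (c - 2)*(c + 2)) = c - 2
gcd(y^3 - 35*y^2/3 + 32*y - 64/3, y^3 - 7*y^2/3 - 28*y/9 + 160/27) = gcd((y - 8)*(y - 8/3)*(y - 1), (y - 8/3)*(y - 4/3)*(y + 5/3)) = y - 8/3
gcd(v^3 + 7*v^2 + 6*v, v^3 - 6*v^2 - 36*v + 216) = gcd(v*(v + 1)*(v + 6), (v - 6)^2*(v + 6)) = v + 6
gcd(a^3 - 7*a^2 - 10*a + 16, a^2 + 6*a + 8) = a + 2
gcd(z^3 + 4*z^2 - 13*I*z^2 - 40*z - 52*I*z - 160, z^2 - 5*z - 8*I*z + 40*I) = z - 8*I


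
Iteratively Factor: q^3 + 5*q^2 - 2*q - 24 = (q + 4)*(q^2 + q - 6) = (q + 3)*(q + 4)*(q - 2)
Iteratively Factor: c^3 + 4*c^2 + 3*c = (c)*(c^2 + 4*c + 3) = c*(c + 3)*(c + 1)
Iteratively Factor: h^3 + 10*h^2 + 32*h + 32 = (h + 4)*(h^2 + 6*h + 8) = (h + 2)*(h + 4)*(h + 4)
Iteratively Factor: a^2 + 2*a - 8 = (a - 2)*(a + 4)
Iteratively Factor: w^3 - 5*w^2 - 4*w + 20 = (w - 5)*(w^2 - 4) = (w - 5)*(w - 2)*(w + 2)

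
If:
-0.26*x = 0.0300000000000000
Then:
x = -0.12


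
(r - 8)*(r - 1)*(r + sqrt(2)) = r^3 - 9*r^2 + sqrt(2)*r^2 - 9*sqrt(2)*r + 8*r + 8*sqrt(2)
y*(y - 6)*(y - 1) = y^3 - 7*y^2 + 6*y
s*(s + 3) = s^2 + 3*s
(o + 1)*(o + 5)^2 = o^3 + 11*o^2 + 35*o + 25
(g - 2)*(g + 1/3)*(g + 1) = g^3 - 2*g^2/3 - 7*g/3 - 2/3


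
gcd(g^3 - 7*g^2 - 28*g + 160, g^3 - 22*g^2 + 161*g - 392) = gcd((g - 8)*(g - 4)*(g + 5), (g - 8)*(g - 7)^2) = g - 8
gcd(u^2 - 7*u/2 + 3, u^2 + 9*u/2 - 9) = u - 3/2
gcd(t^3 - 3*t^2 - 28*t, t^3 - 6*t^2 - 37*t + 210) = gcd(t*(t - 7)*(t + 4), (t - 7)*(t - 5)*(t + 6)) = t - 7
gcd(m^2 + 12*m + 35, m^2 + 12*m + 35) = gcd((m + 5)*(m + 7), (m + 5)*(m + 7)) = m^2 + 12*m + 35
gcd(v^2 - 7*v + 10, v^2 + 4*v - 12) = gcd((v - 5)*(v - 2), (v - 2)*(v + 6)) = v - 2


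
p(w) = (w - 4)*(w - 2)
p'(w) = 2*w - 6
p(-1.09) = 15.73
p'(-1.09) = -8.18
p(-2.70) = 31.49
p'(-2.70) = -11.40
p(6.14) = 8.86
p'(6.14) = 6.28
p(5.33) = 4.43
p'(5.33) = 4.66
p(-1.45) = 18.80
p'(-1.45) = -8.90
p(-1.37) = 18.10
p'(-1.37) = -8.74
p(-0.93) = 14.44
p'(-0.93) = -7.86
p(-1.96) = 23.60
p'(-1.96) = -9.92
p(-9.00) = 143.00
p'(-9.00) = -24.00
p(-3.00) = 35.00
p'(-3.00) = -12.00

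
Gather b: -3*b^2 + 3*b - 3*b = -3*b^2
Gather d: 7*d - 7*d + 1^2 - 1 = 0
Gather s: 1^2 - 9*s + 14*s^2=14*s^2 - 9*s + 1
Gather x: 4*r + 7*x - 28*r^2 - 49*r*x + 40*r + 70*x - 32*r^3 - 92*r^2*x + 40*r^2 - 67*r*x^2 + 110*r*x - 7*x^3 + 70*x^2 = -32*r^3 + 12*r^2 + 44*r - 7*x^3 + x^2*(70 - 67*r) + x*(-92*r^2 + 61*r + 77)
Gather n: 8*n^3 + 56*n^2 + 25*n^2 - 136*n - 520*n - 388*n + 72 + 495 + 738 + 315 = 8*n^3 + 81*n^2 - 1044*n + 1620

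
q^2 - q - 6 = (q - 3)*(q + 2)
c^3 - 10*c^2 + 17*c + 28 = (c - 7)*(c - 4)*(c + 1)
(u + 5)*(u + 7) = u^2 + 12*u + 35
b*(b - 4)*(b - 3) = b^3 - 7*b^2 + 12*b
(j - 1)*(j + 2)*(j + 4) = j^3 + 5*j^2 + 2*j - 8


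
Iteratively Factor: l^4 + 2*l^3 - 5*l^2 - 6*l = (l + 1)*(l^3 + l^2 - 6*l) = (l - 2)*(l + 1)*(l^2 + 3*l) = l*(l - 2)*(l + 1)*(l + 3)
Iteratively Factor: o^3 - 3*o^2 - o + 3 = (o - 1)*(o^2 - 2*o - 3) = (o - 1)*(o + 1)*(o - 3)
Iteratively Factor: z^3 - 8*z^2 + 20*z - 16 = (z - 2)*(z^2 - 6*z + 8) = (z - 2)^2*(z - 4)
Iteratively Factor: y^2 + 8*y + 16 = (y + 4)*(y + 4)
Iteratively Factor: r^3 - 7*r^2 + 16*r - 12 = (r - 2)*(r^2 - 5*r + 6) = (r - 2)^2*(r - 3)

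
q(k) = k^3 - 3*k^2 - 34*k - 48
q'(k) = 3*k^2 - 6*k - 34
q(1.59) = -105.62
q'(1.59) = -35.96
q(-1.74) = -3.19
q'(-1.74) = -14.48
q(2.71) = -142.27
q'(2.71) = -28.23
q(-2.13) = 1.15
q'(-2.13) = -7.61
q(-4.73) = -60.12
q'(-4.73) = 61.50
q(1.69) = -109.20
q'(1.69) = -35.57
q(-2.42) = 2.54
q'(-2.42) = -1.91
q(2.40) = -133.06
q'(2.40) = -31.12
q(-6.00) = -168.00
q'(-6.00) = 110.00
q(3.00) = -150.00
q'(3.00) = -25.00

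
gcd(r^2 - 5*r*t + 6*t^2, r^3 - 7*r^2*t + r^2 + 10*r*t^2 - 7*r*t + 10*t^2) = r - 2*t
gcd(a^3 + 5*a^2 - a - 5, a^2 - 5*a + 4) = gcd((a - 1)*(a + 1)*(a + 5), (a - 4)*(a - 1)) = a - 1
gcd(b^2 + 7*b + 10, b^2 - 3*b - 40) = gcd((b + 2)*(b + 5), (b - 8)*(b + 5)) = b + 5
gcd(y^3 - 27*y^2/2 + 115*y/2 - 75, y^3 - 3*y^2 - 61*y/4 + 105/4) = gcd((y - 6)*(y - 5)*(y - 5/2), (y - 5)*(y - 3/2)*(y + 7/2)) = y - 5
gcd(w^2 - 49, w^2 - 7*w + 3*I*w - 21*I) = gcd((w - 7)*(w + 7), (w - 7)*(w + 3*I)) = w - 7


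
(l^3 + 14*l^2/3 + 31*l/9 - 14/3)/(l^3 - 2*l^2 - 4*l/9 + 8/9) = (3*l^2 + 16*l + 21)/(3*l^2 - 4*l - 4)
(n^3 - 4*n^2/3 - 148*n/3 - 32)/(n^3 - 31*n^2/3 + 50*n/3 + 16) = (n + 6)/(n - 3)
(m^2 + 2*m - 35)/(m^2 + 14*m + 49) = (m - 5)/(m + 7)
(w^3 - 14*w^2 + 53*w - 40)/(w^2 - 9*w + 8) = w - 5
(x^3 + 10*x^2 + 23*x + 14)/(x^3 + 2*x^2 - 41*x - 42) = (x + 2)/(x - 6)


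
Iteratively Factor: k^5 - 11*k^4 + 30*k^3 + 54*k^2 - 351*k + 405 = (k - 3)*(k^4 - 8*k^3 + 6*k^2 + 72*k - 135) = (k - 3)^2*(k^3 - 5*k^2 - 9*k + 45) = (k - 3)^2*(k + 3)*(k^2 - 8*k + 15) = (k - 5)*(k - 3)^2*(k + 3)*(k - 3)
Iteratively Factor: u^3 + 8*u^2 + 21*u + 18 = (u + 3)*(u^2 + 5*u + 6) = (u + 2)*(u + 3)*(u + 3)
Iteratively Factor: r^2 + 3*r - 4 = (r - 1)*(r + 4)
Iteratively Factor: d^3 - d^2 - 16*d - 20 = (d + 2)*(d^2 - 3*d - 10) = (d - 5)*(d + 2)*(d + 2)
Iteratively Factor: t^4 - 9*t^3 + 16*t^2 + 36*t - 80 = (t - 4)*(t^3 - 5*t^2 - 4*t + 20) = (t - 4)*(t + 2)*(t^2 - 7*t + 10) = (t - 4)*(t - 2)*(t + 2)*(t - 5)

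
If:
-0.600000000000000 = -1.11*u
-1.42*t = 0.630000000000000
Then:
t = -0.44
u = 0.54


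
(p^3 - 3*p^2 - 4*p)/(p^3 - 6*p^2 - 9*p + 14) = p*(p^2 - 3*p - 4)/(p^3 - 6*p^2 - 9*p + 14)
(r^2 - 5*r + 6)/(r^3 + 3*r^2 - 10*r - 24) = (r - 2)/(r^2 + 6*r + 8)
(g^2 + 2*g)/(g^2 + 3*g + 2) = g/(g + 1)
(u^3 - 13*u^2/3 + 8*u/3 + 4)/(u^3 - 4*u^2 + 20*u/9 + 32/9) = 3*(u - 3)/(3*u - 8)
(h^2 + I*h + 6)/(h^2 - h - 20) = (h^2 + I*h + 6)/(h^2 - h - 20)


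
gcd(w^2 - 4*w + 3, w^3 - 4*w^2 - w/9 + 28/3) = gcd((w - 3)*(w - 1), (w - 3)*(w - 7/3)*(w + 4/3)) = w - 3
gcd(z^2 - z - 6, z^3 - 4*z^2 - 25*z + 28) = 1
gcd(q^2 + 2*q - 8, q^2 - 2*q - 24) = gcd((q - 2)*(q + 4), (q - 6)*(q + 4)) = q + 4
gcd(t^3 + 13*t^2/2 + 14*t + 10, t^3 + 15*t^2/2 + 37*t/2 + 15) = t^2 + 9*t/2 + 5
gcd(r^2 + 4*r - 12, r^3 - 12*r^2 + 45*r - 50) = r - 2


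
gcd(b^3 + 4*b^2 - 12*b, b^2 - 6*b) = b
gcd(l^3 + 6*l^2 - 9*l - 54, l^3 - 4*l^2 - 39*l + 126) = l^2 + 3*l - 18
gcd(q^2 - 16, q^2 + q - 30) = 1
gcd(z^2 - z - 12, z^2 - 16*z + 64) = 1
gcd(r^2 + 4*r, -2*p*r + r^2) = r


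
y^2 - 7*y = y*(y - 7)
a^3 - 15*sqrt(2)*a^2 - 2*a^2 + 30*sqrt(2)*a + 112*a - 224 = (a - 2)*(a - 8*sqrt(2))*(a - 7*sqrt(2))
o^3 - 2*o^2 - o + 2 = (o - 2)*(o - 1)*(o + 1)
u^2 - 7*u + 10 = (u - 5)*(u - 2)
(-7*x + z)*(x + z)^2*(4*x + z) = -28*x^4 - 59*x^3*z - 33*x^2*z^2 - x*z^3 + z^4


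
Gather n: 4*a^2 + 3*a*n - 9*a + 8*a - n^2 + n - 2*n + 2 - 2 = 4*a^2 - a - n^2 + n*(3*a - 1)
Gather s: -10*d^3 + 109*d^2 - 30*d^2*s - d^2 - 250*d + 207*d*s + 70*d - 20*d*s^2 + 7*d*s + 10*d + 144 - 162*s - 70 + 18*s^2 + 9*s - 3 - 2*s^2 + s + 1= -10*d^3 + 108*d^2 - 170*d + s^2*(16 - 20*d) + s*(-30*d^2 + 214*d - 152) + 72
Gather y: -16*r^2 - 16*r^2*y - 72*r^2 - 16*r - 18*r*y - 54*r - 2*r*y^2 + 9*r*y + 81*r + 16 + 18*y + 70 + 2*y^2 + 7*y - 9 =-88*r^2 + 11*r + y^2*(2 - 2*r) + y*(-16*r^2 - 9*r + 25) + 77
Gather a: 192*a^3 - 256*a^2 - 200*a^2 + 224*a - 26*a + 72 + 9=192*a^3 - 456*a^2 + 198*a + 81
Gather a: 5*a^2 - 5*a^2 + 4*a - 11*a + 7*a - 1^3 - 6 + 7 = 0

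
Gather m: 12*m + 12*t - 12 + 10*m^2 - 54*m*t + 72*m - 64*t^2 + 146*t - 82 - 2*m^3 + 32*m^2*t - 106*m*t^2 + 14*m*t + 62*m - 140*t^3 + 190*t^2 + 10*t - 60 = -2*m^3 + m^2*(32*t + 10) + m*(-106*t^2 - 40*t + 146) - 140*t^3 + 126*t^2 + 168*t - 154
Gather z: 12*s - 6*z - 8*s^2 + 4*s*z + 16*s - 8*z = -8*s^2 + 28*s + z*(4*s - 14)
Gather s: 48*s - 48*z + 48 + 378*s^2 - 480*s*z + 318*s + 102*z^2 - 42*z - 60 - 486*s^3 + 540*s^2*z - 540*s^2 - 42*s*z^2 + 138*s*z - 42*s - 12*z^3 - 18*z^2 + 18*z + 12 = -486*s^3 + s^2*(540*z - 162) + s*(-42*z^2 - 342*z + 324) - 12*z^3 + 84*z^2 - 72*z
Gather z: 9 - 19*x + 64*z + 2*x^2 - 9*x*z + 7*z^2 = 2*x^2 - 19*x + 7*z^2 + z*(64 - 9*x) + 9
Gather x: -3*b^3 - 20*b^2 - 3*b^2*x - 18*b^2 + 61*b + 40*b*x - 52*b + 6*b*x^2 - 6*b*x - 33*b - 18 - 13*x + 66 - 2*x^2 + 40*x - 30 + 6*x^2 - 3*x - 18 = -3*b^3 - 38*b^2 - 24*b + x^2*(6*b + 4) + x*(-3*b^2 + 34*b + 24)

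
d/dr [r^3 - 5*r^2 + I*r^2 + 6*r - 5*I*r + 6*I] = 3*r^2 + 2*r*(-5 + I) + 6 - 5*I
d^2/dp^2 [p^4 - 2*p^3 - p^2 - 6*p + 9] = 12*p^2 - 12*p - 2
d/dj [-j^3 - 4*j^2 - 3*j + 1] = -3*j^2 - 8*j - 3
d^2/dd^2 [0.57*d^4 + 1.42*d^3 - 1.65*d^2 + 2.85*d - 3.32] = 6.84*d^2 + 8.52*d - 3.3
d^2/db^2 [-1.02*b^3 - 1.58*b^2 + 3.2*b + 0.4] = -6.12*b - 3.16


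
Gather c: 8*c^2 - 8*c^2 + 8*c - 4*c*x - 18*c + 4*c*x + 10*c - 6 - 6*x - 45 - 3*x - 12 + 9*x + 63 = 0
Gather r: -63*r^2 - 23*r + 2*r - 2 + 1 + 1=-63*r^2 - 21*r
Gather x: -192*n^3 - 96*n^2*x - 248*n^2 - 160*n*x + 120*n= -192*n^3 - 248*n^2 + 120*n + x*(-96*n^2 - 160*n)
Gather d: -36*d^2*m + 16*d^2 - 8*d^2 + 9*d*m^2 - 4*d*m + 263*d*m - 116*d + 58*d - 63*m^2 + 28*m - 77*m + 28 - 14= d^2*(8 - 36*m) + d*(9*m^2 + 259*m - 58) - 63*m^2 - 49*m + 14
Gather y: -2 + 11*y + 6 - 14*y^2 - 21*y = -14*y^2 - 10*y + 4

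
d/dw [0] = 0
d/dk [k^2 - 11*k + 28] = 2*k - 11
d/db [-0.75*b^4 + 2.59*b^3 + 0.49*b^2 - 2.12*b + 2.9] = -3.0*b^3 + 7.77*b^2 + 0.98*b - 2.12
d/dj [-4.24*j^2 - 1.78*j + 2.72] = -8.48*j - 1.78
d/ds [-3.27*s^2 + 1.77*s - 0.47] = 1.77 - 6.54*s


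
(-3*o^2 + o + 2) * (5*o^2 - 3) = -15*o^4 + 5*o^3 + 19*o^2 - 3*o - 6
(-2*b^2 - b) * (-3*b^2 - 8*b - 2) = 6*b^4 + 19*b^3 + 12*b^2 + 2*b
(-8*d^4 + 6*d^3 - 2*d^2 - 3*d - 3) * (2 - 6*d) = 48*d^5 - 52*d^4 + 24*d^3 + 14*d^2 + 12*d - 6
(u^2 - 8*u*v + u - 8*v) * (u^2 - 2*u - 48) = u^4 - 8*u^3*v - u^3 + 8*u^2*v - 50*u^2 + 400*u*v - 48*u + 384*v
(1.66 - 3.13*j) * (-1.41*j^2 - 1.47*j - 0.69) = 4.4133*j^3 + 2.2605*j^2 - 0.2805*j - 1.1454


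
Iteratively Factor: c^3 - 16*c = (c + 4)*(c^2 - 4*c) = c*(c + 4)*(c - 4)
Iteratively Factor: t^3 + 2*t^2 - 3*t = (t + 3)*(t^2 - t) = (t - 1)*(t + 3)*(t)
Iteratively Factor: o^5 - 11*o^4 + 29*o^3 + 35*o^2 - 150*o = (o - 5)*(o^4 - 6*o^3 - o^2 + 30*o) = (o - 5)*(o - 3)*(o^3 - 3*o^2 - 10*o) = o*(o - 5)*(o - 3)*(o^2 - 3*o - 10) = o*(o - 5)*(o - 3)*(o + 2)*(o - 5)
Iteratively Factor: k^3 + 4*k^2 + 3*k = (k)*(k^2 + 4*k + 3) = k*(k + 1)*(k + 3)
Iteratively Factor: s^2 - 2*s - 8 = (s + 2)*(s - 4)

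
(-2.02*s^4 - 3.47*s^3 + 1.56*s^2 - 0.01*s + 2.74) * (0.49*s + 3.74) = -0.9898*s^5 - 9.2551*s^4 - 12.2134*s^3 + 5.8295*s^2 + 1.3052*s + 10.2476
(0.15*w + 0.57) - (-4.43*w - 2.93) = 4.58*w + 3.5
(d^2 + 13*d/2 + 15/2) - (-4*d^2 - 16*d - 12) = 5*d^2 + 45*d/2 + 39/2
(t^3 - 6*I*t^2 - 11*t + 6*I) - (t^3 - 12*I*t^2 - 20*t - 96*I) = 6*I*t^2 + 9*t + 102*I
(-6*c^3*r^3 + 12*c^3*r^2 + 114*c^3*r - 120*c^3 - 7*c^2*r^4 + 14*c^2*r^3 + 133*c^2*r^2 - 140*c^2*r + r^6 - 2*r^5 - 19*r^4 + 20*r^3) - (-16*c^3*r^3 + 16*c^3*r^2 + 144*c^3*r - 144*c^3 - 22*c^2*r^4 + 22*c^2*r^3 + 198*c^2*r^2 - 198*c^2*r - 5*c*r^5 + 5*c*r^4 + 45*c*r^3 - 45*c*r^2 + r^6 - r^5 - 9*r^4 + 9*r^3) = 10*c^3*r^3 - 4*c^3*r^2 - 30*c^3*r + 24*c^3 + 15*c^2*r^4 - 8*c^2*r^3 - 65*c^2*r^2 + 58*c^2*r + 5*c*r^5 - 5*c*r^4 - 45*c*r^3 + 45*c*r^2 - r^5 - 10*r^4 + 11*r^3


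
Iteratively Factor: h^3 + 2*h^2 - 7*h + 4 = (h - 1)*(h^2 + 3*h - 4) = (h - 1)*(h + 4)*(h - 1)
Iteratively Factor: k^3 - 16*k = (k - 4)*(k^2 + 4*k) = (k - 4)*(k + 4)*(k)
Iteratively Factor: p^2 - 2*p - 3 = (p - 3)*(p + 1)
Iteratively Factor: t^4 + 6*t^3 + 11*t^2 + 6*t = (t)*(t^3 + 6*t^2 + 11*t + 6) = t*(t + 1)*(t^2 + 5*t + 6) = t*(t + 1)*(t + 3)*(t + 2)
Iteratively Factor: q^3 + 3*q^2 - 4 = (q + 2)*(q^2 + q - 2) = (q + 2)^2*(q - 1)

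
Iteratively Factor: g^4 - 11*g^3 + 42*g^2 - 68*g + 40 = (g - 2)*(g^3 - 9*g^2 + 24*g - 20) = (g - 2)^2*(g^2 - 7*g + 10) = (g - 5)*(g - 2)^2*(g - 2)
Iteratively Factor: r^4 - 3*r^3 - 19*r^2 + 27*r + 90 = (r - 5)*(r^3 + 2*r^2 - 9*r - 18) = (r - 5)*(r + 2)*(r^2 - 9) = (r - 5)*(r + 2)*(r + 3)*(r - 3)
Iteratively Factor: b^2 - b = (b)*(b - 1)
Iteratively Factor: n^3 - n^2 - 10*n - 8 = (n - 4)*(n^2 + 3*n + 2) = (n - 4)*(n + 2)*(n + 1)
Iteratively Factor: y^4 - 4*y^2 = (y)*(y^3 - 4*y) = y^2*(y^2 - 4) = y^2*(y + 2)*(y - 2)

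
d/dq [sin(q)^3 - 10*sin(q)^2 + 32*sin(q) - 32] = (3*sin(q)^2 - 20*sin(q) + 32)*cos(q)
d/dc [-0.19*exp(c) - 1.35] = -0.19*exp(c)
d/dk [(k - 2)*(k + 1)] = 2*k - 1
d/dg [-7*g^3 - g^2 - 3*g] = -21*g^2 - 2*g - 3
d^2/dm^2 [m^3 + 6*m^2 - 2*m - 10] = 6*m + 12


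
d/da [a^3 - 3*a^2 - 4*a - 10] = 3*a^2 - 6*a - 4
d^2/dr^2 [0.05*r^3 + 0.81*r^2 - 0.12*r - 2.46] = 0.3*r + 1.62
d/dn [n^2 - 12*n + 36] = 2*n - 12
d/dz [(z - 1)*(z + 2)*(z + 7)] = 3*z^2 + 16*z + 5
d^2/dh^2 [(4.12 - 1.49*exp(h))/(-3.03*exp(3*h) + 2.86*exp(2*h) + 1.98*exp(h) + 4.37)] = (54.718164*exp(6*h) - 379.163898*exp(5*h) + 440.678084*exp(4*h) + 162.677783*exp(3*h) - 672.706104*exp(2*h) + 176.925914*exp(h) + 64.103093)*exp(h)/(27.818127*exp(9*h) - 78.772122*exp(8*h) + 19.818018*exp(7*h) - 40.805551*exp(6*h) + 214.266888*exp(5*h) + 16.43268*exp(4*h) + 17.349813*exp(3*h) - 215.247846*exp(2*h) - 113.435586*exp(h) - 83.453453)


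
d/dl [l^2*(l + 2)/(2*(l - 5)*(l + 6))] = l*(l^3 + 2*l^2 - 88*l - 120)/(2*(l^4 + 2*l^3 - 59*l^2 - 60*l + 900))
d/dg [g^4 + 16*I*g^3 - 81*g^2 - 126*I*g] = 4*g^3 + 48*I*g^2 - 162*g - 126*I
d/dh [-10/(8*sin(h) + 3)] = 80*cos(h)/(8*sin(h) + 3)^2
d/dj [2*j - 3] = 2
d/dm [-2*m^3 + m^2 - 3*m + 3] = -6*m^2 + 2*m - 3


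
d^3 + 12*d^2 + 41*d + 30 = (d + 1)*(d + 5)*(d + 6)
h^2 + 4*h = h*(h + 4)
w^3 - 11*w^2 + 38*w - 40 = (w - 5)*(w - 4)*(w - 2)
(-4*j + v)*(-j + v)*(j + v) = 4*j^3 - j^2*v - 4*j*v^2 + v^3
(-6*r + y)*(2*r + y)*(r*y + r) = -12*r^3*y - 12*r^3 - 4*r^2*y^2 - 4*r^2*y + r*y^3 + r*y^2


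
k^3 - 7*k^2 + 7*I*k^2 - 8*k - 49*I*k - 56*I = (k - 8)*(k + 1)*(k + 7*I)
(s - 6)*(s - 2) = s^2 - 8*s + 12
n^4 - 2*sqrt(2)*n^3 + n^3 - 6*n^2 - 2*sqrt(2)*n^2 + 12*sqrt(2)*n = n*(n - 2)*(n + 3)*(n - 2*sqrt(2))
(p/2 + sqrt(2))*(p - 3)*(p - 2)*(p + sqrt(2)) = p^4/2 - 5*p^3/2 + 3*sqrt(2)*p^3/2 - 15*sqrt(2)*p^2/2 + 5*p^2 - 10*p + 9*sqrt(2)*p + 12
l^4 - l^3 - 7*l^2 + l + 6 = (l - 3)*(l - 1)*(l + 1)*(l + 2)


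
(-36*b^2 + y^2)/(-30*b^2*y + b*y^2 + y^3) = (-6*b + y)/(y*(-5*b + y))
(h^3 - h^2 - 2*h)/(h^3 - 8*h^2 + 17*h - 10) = h*(h + 1)/(h^2 - 6*h + 5)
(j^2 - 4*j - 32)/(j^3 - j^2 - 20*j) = (j - 8)/(j*(j - 5))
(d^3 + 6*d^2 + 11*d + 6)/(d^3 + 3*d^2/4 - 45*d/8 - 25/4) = 8*(d^2 + 4*d + 3)/(8*d^2 - 10*d - 25)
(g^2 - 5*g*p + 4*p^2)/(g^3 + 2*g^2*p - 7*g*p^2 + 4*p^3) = (-g + 4*p)/(-g^2 - 3*g*p + 4*p^2)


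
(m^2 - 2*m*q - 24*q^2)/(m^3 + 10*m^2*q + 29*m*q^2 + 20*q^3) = (m - 6*q)/(m^2 + 6*m*q + 5*q^2)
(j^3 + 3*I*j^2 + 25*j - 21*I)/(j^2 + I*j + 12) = (j^2 + 6*I*j + 7)/(j + 4*I)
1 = 1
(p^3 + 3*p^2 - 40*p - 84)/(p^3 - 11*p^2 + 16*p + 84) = (p + 7)/(p - 7)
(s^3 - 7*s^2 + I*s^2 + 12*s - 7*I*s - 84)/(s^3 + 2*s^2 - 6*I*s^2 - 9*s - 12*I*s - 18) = (s^2 + s*(-7 + 4*I) - 28*I)/(s^2 + s*(2 - 3*I) - 6*I)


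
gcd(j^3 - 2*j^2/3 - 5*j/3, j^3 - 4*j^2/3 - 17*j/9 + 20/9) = j - 5/3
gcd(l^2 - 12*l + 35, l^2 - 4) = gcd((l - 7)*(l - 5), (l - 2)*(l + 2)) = 1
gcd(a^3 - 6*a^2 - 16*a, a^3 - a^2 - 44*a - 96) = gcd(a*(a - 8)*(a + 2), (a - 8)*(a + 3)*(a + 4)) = a - 8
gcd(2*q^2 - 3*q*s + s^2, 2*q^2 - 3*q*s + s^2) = 2*q^2 - 3*q*s + s^2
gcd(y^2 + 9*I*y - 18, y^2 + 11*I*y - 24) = y + 3*I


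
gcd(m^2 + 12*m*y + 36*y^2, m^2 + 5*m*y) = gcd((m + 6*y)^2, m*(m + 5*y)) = 1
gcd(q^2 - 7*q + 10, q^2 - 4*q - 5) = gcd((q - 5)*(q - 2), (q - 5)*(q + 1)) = q - 5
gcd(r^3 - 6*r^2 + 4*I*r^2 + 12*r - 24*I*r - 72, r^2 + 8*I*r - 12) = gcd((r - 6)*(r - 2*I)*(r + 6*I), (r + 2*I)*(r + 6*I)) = r + 6*I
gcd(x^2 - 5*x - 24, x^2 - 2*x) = 1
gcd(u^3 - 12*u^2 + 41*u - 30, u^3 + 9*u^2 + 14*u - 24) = u - 1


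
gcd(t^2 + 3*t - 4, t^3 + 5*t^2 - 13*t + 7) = t - 1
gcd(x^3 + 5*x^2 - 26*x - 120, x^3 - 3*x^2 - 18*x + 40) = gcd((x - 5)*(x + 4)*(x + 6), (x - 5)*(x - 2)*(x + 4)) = x^2 - x - 20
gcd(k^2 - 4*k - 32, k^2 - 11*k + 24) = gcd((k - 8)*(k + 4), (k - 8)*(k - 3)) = k - 8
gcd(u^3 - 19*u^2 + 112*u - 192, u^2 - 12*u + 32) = u - 8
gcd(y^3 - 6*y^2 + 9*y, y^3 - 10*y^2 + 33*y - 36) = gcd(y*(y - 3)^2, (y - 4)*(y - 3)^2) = y^2 - 6*y + 9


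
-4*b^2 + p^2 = (-2*b + p)*(2*b + p)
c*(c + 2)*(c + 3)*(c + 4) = c^4 + 9*c^3 + 26*c^2 + 24*c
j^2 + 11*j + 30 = (j + 5)*(j + 6)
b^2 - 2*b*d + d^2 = (-b + d)^2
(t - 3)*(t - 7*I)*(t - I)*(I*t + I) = I*t^4 + 8*t^3 - 2*I*t^3 - 16*t^2 - 10*I*t^2 - 24*t + 14*I*t + 21*I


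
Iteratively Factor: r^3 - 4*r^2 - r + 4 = (r - 4)*(r^2 - 1) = (r - 4)*(r - 1)*(r + 1)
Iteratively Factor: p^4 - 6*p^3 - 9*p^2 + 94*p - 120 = (p - 3)*(p^3 - 3*p^2 - 18*p + 40) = (p - 5)*(p - 3)*(p^2 + 2*p - 8) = (p - 5)*(p - 3)*(p + 4)*(p - 2)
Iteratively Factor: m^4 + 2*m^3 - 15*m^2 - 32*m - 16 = (m + 4)*(m^3 - 2*m^2 - 7*m - 4) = (m + 1)*(m + 4)*(m^2 - 3*m - 4) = (m - 4)*(m + 1)*(m + 4)*(m + 1)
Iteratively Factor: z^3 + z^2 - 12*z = (z + 4)*(z^2 - 3*z) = z*(z + 4)*(z - 3)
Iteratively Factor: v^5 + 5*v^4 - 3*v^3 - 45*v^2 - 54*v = (v + 3)*(v^4 + 2*v^3 - 9*v^2 - 18*v) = (v + 2)*(v + 3)*(v^3 - 9*v) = v*(v + 2)*(v + 3)*(v^2 - 9) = v*(v - 3)*(v + 2)*(v + 3)*(v + 3)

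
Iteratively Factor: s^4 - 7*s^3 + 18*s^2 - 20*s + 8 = (s - 2)*(s^3 - 5*s^2 + 8*s - 4) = (s - 2)^2*(s^2 - 3*s + 2) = (s - 2)^3*(s - 1)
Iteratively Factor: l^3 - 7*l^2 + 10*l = (l)*(l^2 - 7*l + 10) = l*(l - 5)*(l - 2)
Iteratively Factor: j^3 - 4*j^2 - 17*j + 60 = (j - 5)*(j^2 + j - 12) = (j - 5)*(j - 3)*(j + 4)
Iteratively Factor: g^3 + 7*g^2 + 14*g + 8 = (g + 1)*(g^2 + 6*g + 8) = (g + 1)*(g + 2)*(g + 4)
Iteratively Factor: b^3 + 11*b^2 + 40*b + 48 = (b + 4)*(b^2 + 7*b + 12) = (b + 3)*(b + 4)*(b + 4)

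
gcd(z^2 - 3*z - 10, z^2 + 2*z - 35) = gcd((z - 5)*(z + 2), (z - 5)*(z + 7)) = z - 5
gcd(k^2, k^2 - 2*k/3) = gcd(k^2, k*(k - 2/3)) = k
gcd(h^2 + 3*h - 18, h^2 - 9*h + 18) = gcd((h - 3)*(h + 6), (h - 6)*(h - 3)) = h - 3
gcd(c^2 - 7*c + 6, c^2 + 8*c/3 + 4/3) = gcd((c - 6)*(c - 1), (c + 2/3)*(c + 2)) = 1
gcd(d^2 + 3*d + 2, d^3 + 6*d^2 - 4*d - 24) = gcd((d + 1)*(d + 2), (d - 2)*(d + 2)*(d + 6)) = d + 2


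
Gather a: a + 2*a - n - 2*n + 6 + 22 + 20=3*a - 3*n + 48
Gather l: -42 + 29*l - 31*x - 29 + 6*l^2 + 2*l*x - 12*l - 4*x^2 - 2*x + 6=6*l^2 + l*(2*x + 17) - 4*x^2 - 33*x - 65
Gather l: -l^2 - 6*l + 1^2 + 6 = -l^2 - 6*l + 7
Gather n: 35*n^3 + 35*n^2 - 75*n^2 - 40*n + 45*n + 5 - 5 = 35*n^3 - 40*n^2 + 5*n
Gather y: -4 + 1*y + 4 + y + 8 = 2*y + 8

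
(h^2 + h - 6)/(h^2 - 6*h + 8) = (h + 3)/(h - 4)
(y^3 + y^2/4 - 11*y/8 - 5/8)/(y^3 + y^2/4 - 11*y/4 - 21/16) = 2*(4*y^2 - y - 5)/(8*y^2 - 2*y - 21)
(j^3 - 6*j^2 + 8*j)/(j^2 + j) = (j^2 - 6*j + 8)/(j + 1)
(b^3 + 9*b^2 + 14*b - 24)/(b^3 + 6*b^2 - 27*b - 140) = (b^2 + 5*b - 6)/(b^2 + 2*b - 35)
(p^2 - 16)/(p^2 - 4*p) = (p + 4)/p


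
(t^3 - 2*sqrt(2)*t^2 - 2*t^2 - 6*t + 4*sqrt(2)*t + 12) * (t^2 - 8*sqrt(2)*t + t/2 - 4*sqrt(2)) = t^5 - 10*sqrt(2)*t^4 - 3*t^4/2 + 15*sqrt(2)*t^3 + 25*t^3 - 39*t^2 + 58*sqrt(2)*t^2 - 72*sqrt(2)*t - 26*t - 48*sqrt(2)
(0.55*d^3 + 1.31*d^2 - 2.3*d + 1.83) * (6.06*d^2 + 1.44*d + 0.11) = 3.333*d^5 + 8.7306*d^4 - 11.9911*d^3 + 7.9219*d^2 + 2.3822*d + 0.2013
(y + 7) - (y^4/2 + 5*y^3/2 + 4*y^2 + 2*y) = -y^4/2 - 5*y^3/2 - 4*y^2 - y + 7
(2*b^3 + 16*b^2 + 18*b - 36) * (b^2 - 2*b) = 2*b^5 + 12*b^4 - 14*b^3 - 72*b^2 + 72*b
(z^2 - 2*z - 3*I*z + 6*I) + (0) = z^2 - 2*z - 3*I*z + 6*I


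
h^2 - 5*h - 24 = (h - 8)*(h + 3)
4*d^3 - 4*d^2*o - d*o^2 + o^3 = (-2*d + o)*(-d + o)*(2*d + o)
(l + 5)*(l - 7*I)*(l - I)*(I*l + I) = I*l^4 + 8*l^3 + 6*I*l^3 + 48*l^2 - 2*I*l^2 + 40*l - 42*I*l - 35*I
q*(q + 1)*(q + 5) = q^3 + 6*q^2 + 5*q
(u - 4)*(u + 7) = u^2 + 3*u - 28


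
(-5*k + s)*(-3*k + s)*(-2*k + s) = -30*k^3 + 31*k^2*s - 10*k*s^2 + s^3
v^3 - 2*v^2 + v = v*(v - 1)^2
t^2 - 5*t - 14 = (t - 7)*(t + 2)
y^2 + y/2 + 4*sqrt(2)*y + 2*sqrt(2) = (y + 1/2)*(y + 4*sqrt(2))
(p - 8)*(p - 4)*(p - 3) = p^3 - 15*p^2 + 68*p - 96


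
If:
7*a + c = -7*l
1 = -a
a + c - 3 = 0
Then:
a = -1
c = 4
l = 3/7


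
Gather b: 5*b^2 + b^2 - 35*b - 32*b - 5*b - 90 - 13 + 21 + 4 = 6*b^2 - 72*b - 78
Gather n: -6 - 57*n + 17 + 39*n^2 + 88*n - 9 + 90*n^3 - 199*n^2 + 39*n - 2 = 90*n^3 - 160*n^2 + 70*n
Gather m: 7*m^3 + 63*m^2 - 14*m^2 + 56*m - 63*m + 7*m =7*m^3 + 49*m^2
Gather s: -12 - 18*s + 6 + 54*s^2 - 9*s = 54*s^2 - 27*s - 6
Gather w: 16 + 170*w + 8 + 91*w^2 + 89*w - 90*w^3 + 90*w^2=-90*w^3 + 181*w^2 + 259*w + 24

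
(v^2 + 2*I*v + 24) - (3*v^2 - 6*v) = -2*v^2 + 6*v + 2*I*v + 24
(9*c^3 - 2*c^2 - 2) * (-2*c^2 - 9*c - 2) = -18*c^5 - 77*c^4 + 8*c^2 + 18*c + 4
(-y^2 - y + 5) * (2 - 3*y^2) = 3*y^4 + 3*y^3 - 17*y^2 - 2*y + 10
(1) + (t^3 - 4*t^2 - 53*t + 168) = t^3 - 4*t^2 - 53*t + 169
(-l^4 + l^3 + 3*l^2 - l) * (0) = 0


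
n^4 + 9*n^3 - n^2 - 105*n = n*(n - 3)*(n + 5)*(n + 7)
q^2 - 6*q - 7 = (q - 7)*(q + 1)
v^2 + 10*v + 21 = (v + 3)*(v + 7)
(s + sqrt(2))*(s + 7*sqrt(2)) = s^2 + 8*sqrt(2)*s + 14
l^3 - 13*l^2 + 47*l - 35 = (l - 7)*(l - 5)*(l - 1)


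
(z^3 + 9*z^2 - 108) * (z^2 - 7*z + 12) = z^5 + 2*z^4 - 51*z^3 + 756*z - 1296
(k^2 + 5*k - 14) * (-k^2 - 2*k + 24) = -k^4 - 7*k^3 + 28*k^2 + 148*k - 336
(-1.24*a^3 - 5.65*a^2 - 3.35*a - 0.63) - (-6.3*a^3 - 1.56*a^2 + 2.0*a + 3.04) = 5.06*a^3 - 4.09*a^2 - 5.35*a - 3.67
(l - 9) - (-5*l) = 6*l - 9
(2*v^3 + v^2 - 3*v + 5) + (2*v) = 2*v^3 + v^2 - v + 5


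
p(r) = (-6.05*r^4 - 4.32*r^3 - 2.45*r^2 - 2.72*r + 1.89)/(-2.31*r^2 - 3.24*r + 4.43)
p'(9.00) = 45.44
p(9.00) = 203.29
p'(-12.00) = -64.50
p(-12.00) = 408.90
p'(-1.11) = 3.93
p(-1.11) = -0.27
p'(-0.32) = -0.16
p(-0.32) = 0.49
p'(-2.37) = 1127.84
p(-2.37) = 160.22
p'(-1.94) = 145.33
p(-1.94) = -27.80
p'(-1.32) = 8.81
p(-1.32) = -1.54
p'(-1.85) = 83.40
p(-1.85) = -17.86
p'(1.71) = 6.62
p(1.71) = 10.59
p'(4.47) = 21.87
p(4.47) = 50.89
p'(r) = (4.62*r + 3.24)*(-6.05*r^4 - 4.32*r^3 - 2.45*r^2 - 2.72*r + 1.89)/(-2.31*r^2 - 3.24*r + 4.43)^2 + (-24.2*r^3 - 12.96*r^2 - 4.9*r - 2.72)/(-2.31*r^2 - 3.24*r + 4.43)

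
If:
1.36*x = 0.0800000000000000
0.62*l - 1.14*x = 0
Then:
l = 0.11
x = 0.06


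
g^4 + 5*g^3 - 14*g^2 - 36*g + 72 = (g - 2)^2*(g + 3)*(g + 6)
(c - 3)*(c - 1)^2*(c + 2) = c^4 - 3*c^3 - 3*c^2 + 11*c - 6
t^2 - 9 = (t - 3)*(t + 3)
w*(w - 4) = w^2 - 4*w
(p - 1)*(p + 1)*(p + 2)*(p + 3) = p^4 + 5*p^3 + 5*p^2 - 5*p - 6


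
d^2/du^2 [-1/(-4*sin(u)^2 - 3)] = 8*(-8*sin(u)^4 + 18*sin(u)^2 - 3)/(4*sin(u)^2 + 3)^3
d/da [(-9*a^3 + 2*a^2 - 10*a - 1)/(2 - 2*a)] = (18*a^3 - 29*a^2 + 4*a - 11)/(2*(a^2 - 2*a + 1))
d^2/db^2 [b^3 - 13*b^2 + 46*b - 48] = 6*b - 26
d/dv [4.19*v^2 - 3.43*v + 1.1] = 8.38*v - 3.43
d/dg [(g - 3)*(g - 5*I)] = 2*g - 3 - 5*I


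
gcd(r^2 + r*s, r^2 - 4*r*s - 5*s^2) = r + s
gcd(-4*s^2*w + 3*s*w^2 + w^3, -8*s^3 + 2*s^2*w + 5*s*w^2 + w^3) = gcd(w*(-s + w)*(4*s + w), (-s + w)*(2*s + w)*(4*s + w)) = 4*s^2 - 3*s*w - w^2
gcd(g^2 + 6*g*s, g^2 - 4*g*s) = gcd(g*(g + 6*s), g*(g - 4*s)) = g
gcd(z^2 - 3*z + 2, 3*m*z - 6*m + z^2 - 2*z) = z - 2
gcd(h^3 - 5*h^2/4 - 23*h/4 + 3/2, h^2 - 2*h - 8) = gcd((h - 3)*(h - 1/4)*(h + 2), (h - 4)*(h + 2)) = h + 2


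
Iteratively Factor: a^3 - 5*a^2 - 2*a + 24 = (a + 2)*(a^2 - 7*a + 12) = (a - 3)*(a + 2)*(a - 4)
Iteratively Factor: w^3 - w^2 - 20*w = (w + 4)*(w^2 - 5*w) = w*(w + 4)*(w - 5)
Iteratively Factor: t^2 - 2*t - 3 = (t - 3)*(t + 1)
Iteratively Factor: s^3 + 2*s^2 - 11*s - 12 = (s + 1)*(s^2 + s - 12) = (s - 3)*(s + 1)*(s + 4)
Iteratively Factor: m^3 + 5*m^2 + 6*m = (m + 3)*(m^2 + 2*m) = (m + 2)*(m + 3)*(m)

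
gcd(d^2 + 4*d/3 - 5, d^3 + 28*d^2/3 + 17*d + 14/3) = 1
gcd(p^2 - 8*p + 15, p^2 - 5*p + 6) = p - 3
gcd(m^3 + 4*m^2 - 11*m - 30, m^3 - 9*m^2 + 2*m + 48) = m^2 - m - 6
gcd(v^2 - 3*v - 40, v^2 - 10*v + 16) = v - 8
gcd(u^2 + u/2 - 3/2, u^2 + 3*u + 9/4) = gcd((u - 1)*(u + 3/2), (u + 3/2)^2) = u + 3/2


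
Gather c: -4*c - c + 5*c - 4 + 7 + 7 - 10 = 0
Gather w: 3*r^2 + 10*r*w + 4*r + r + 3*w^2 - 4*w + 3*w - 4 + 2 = 3*r^2 + 5*r + 3*w^2 + w*(10*r - 1) - 2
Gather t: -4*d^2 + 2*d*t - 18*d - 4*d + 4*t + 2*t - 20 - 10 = -4*d^2 - 22*d + t*(2*d + 6) - 30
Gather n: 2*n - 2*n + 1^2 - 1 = 0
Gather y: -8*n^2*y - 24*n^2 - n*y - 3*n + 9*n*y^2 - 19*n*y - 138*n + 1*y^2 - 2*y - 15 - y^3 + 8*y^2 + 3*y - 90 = -24*n^2 - 141*n - y^3 + y^2*(9*n + 9) + y*(-8*n^2 - 20*n + 1) - 105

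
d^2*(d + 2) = d^3 + 2*d^2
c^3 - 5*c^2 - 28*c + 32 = (c - 8)*(c - 1)*(c + 4)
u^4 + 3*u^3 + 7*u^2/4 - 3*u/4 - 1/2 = (u - 1/2)*(u + 1/2)*(u + 1)*(u + 2)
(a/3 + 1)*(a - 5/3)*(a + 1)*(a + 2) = a^4/3 + 13*a^3/9 + a^2/3 - 37*a/9 - 10/3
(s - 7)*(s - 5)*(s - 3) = s^3 - 15*s^2 + 71*s - 105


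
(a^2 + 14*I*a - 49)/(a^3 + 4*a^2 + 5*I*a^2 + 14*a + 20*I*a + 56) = (a + 7*I)/(a^2 + 2*a*(2 - I) - 8*I)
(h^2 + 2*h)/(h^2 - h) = (h + 2)/(h - 1)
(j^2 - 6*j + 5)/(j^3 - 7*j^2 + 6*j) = (j - 5)/(j*(j - 6))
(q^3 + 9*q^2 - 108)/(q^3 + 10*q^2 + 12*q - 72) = (q - 3)/(q - 2)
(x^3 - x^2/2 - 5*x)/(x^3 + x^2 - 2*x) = (x - 5/2)/(x - 1)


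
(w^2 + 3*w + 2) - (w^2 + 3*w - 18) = 20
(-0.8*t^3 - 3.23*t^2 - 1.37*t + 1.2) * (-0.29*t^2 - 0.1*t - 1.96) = 0.232*t^5 + 1.0167*t^4 + 2.2883*t^3 + 6.1198*t^2 + 2.5652*t - 2.352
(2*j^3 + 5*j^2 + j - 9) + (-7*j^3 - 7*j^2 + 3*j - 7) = -5*j^3 - 2*j^2 + 4*j - 16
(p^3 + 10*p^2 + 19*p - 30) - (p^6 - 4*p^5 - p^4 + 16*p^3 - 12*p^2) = -p^6 + 4*p^5 + p^4 - 15*p^3 + 22*p^2 + 19*p - 30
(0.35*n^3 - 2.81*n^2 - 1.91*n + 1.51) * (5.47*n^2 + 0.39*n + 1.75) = 1.9145*n^5 - 15.2342*n^4 - 10.9311*n^3 + 2.5973*n^2 - 2.7536*n + 2.6425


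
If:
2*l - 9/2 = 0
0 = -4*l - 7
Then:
No Solution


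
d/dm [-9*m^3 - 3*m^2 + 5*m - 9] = -27*m^2 - 6*m + 5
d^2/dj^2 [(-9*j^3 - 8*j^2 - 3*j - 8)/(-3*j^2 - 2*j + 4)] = 2*(123*j^3 + 288*j^2 + 684*j + 280)/(27*j^6 + 54*j^5 - 72*j^4 - 136*j^3 + 96*j^2 + 96*j - 64)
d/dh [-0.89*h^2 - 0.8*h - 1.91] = -1.78*h - 0.8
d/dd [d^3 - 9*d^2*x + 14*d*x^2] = 3*d^2 - 18*d*x + 14*x^2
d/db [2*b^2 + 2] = 4*b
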